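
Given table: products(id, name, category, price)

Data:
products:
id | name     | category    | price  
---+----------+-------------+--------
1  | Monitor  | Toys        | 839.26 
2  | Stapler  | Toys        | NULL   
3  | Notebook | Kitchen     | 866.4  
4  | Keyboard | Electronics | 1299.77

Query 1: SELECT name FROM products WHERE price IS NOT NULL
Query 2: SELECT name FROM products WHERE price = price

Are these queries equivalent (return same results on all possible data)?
Yes, equivalent

Both queries return: [('Keyboard',), ('Monitor',), ('Notebook',)]

Reason: IS NOT NULL vs self-equality (both exclude NULLs)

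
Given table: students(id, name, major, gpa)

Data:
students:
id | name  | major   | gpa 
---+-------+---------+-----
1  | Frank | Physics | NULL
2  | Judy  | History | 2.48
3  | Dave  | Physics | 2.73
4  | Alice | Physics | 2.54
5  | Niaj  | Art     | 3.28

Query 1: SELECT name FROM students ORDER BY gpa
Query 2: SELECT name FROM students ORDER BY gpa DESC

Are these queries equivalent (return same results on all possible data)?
No, not equivalent

Query 1 returns: [('Frank',), ('Judy',), ('Alice',), ('Dave',), ('Niaj',)]
Query 2 returns: [('Niaj',), ('Dave',), ('Alice',), ('Judy',), ('Frank',)]

Reason: ASC vs DESC gives opposite ordering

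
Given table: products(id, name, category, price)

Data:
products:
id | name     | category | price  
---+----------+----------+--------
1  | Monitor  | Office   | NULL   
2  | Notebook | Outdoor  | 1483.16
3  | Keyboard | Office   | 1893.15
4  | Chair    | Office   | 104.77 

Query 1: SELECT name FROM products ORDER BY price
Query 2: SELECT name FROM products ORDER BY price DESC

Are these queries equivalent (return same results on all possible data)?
No, not equivalent

Query 1 returns: [('Monitor',), ('Chair',), ('Notebook',), ('Keyboard',)]
Query 2 returns: [('Keyboard',), ('Notebook',), ('Chair',), ('Monitor',)]

Reason: ASC vs DESC gives opposite ordering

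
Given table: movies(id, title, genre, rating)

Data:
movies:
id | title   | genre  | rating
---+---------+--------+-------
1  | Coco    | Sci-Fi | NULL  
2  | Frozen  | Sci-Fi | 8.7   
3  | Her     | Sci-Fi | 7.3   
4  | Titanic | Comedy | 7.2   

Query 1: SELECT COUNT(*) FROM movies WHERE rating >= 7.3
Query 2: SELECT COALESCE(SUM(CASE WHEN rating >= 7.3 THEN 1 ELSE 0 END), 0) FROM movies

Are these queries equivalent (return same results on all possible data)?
Yes, equivalent

Both queries return: [(2,)]

Reason: COUNT with WHERE vs conditional SUM (COALESCE handles empty-table NULL)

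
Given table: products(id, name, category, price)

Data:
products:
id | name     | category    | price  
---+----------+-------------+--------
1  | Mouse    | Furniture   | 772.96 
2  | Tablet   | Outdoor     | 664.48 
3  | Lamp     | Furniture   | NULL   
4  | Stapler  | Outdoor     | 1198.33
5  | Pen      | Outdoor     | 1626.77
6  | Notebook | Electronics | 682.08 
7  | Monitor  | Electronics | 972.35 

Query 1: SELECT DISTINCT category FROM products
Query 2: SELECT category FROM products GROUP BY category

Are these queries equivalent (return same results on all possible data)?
Yes, equivalent

Both queries return: [('Electronics',), ('Furniture',), ('Outdoor',)]

Reason: Both get unique categorys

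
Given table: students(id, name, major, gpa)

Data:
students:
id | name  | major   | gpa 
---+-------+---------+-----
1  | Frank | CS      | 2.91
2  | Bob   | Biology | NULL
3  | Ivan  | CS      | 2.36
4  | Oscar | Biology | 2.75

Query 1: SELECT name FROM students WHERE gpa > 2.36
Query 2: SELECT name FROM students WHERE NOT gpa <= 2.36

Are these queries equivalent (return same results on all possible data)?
Yes, equivalent

Both queries return: [('Frank',), ('Oscar',)]

Reason: Both filter gpa > 2.36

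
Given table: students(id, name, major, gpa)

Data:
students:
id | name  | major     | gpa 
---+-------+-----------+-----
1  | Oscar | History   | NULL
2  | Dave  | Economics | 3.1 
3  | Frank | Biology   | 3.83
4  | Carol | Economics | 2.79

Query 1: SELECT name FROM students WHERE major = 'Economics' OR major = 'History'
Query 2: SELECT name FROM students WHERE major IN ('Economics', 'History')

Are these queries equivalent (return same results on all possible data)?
Yes, equivalent

Both queries return: [('Carol',), ('Dave',), ('Oscar',)]

Reason: OR vs IN are equivalent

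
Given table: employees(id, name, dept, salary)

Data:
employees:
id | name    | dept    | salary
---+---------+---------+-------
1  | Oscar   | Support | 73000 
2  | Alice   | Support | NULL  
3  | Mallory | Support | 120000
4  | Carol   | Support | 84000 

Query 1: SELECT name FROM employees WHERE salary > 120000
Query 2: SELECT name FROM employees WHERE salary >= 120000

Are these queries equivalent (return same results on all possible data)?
No, not equivalent

Query 1 returns: []
Query 2 returns: [('Mallory',)]

Reason: > vs >= gives different results when salary = 120000 exists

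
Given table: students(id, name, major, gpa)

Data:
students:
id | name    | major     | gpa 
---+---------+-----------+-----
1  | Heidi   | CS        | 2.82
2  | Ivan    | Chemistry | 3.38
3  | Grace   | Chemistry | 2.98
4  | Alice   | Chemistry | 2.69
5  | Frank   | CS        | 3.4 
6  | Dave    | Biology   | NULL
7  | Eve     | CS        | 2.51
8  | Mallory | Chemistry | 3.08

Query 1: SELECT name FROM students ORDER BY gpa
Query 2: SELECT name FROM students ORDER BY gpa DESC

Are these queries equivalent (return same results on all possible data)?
No, not equivalent

Query 1 returns: [('Dave',), ('Eve',), ('Alice',), ('Heidi',), ('Grace',), ('Mallory',), ('Ivan',), ('Frank',)]
Query 2 returns: [('Frank',), ('Ivan',), ('Mallory',), ('Grace',), ('Heidi',), ('Alice',), ('Eve',), ('Dave',)]

Reason: ASC vs DESC gives opposite ordering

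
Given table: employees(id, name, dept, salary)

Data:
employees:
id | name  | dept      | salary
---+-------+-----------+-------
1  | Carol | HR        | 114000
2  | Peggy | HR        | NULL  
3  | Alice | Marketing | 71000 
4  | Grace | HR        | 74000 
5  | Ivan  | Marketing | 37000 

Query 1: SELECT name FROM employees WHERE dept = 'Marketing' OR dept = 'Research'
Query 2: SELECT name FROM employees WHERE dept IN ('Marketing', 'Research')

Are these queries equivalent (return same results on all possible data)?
Yes, equivalent

Both queries return: [('Alice',), ('Ivan',)]

Reason: OR vs IN are equivalent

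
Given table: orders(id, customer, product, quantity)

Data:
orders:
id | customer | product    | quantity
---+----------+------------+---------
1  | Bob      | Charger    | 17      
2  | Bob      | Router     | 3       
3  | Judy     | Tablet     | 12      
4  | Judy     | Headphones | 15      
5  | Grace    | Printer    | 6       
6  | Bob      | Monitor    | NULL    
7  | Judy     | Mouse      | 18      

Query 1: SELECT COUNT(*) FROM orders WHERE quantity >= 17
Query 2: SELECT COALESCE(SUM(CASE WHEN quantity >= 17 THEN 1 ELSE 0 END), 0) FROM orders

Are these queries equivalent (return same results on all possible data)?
Yes, equivalent

Both queries return: [(2,)]

Reason: COUNT with WHERE vs conditional SUM (COALESCE handles empty-table NULL)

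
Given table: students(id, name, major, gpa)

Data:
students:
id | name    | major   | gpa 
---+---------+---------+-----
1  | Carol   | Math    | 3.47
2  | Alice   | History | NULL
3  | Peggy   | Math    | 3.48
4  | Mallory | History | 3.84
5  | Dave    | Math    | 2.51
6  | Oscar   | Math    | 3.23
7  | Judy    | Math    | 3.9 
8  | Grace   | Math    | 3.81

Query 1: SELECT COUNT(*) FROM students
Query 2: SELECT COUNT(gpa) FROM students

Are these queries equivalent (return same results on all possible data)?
No, not equivalent

Query 1 returns: [(8,)]
Query 2 returns: [(7,)]

Reason: COUNT(*) includes NULLs, COUNT(column) excludes them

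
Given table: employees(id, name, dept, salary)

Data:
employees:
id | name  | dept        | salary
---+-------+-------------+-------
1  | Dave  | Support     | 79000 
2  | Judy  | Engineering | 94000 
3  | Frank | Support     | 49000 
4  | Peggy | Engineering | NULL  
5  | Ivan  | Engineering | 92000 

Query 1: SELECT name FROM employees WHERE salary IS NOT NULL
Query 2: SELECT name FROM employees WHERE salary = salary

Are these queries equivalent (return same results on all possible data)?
Yes, equivalent

Both queries return: [('Dave',), ('Frank',), ('Ivan',), ('Judy',)]

Reason: IS NOT NULL vs self-equality (both exclude NULLs)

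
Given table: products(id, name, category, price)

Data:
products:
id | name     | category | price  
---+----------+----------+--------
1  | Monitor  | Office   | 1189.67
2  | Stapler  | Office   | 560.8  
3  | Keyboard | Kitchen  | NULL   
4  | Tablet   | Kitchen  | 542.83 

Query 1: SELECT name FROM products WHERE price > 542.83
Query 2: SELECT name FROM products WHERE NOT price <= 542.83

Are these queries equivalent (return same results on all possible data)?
Yes, equivalent

Both queries return: [('Monitor',), ('Stapler',)]

Reason: Both filter price > 542.83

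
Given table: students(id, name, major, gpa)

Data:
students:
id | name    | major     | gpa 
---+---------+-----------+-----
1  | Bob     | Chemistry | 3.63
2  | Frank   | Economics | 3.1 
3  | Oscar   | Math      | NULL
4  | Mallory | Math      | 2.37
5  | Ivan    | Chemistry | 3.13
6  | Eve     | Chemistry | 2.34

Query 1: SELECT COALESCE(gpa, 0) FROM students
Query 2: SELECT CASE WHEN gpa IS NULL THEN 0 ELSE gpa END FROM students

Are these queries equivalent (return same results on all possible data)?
Yes, equivalent

Both queries return: [(0,), (2.34,), (2.37,), (3.1,), (3.13,), (3.63,)]

Reason: COALESCE vs CASE for NULL handling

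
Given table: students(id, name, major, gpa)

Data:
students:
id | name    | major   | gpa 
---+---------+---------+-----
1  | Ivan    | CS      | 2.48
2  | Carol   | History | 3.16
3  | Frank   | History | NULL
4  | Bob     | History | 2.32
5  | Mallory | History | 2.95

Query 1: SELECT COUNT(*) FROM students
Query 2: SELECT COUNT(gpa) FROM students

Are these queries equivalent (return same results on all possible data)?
No, not equivalent

Query 1 returns: [(5,)]
Query 2 returns: [(4,)]

Reason: COUNT(*) includes NULLs, COUNT(column) excludes them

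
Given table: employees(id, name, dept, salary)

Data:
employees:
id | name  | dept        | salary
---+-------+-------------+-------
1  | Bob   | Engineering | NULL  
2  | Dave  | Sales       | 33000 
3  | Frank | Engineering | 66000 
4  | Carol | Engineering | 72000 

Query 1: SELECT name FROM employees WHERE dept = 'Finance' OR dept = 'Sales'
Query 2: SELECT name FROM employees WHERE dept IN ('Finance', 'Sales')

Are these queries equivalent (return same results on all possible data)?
Yes, equivalent

Both queries return: [('Dave',)]

Reason: OR vs IN are equivalent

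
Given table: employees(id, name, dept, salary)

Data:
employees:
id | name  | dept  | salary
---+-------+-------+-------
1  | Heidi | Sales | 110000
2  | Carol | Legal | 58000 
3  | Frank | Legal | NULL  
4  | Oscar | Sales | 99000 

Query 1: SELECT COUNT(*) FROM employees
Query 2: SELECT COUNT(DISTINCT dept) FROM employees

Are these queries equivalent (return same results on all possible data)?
No, not equivalent

Query 1 returns: [(4,)]
Query 2 returns: [(2,)]

Reason: COUNT(*) counts rows, COUNT(DISTINCT dept) counts unique depts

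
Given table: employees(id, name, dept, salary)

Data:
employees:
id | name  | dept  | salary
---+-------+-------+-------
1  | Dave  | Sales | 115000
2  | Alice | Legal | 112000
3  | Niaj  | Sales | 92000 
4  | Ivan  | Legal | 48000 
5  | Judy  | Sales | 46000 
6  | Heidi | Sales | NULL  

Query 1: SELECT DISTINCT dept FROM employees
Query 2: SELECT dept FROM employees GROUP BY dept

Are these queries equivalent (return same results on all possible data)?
Yes, equivalent

Both queries return: [('Legal',), ('Sales',)]

Reason: Both get unique depts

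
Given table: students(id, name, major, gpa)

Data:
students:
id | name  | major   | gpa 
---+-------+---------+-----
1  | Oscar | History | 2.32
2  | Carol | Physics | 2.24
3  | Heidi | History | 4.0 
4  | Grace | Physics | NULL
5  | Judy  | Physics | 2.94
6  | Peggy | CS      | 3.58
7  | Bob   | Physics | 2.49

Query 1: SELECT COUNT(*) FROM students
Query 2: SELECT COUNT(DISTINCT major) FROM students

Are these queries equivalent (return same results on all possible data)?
No, not equivalent

Query 1 returns: [(7,)]
Query 2 returns: [(3,)]

Reason: COUNT(*) counts rows, COUNT(DISTINCT major) counts unique majors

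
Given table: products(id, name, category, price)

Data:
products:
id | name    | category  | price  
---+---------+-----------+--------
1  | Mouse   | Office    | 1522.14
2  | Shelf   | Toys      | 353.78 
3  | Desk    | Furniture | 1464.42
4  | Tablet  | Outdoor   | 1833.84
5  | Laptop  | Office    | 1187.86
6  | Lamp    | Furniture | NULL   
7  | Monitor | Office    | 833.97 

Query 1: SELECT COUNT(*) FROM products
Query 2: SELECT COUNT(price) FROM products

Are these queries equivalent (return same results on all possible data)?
No, not equivalent

Query 1 returns: [(7,)]
Query 2 returns: [(6,)]

Reason: COUNT(*) includes NULLs, COUNT(column) excludes them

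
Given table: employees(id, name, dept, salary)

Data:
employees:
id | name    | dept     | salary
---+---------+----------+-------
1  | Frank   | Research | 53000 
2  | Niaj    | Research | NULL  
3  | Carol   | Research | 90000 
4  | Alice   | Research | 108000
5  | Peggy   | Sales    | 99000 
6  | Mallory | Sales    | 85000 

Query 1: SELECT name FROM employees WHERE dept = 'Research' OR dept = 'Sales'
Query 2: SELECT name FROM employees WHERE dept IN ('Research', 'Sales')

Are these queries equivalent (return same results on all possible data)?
Yes, equivalent

Both queries return: [('Alice',), ('Carol',), ('Frank',), ('Mallory',), ('Niaj',), ('Peggy',)]

Reason: OR vs IN are equivalent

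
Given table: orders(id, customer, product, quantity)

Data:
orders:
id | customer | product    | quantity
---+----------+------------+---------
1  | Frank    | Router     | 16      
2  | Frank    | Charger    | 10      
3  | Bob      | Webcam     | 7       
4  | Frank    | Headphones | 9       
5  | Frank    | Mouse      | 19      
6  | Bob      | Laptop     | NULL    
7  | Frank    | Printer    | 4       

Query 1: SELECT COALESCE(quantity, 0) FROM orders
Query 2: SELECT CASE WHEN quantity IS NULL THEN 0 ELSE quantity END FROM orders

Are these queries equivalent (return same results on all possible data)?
Yes, equivalent

Both queries return: [(0,), (4,), (7,), (9,), (10,), (16,), (19,)]

Reason: COALESCE vs CASE for NULL handling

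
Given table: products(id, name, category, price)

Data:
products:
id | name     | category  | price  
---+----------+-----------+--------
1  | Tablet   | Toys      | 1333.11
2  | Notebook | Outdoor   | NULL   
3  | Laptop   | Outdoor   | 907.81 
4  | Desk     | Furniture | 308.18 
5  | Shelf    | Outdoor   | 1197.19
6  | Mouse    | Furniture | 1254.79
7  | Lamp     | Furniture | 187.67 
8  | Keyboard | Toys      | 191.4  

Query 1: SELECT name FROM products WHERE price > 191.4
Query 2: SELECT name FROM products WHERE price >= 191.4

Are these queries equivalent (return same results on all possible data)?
No, not equivalent

Query 1 returns: [('Tablet',), ('Laptop',), ('Desk',), ('Shelf',), ('Mouse',)]
Query 2 returns: [('Tablet',), ('Laptop',), ('Desk',), ('Shelf',), ('Mouse',), ('Keyboard',)]

Reason: > vs >= gives different results when price = 191.4 exists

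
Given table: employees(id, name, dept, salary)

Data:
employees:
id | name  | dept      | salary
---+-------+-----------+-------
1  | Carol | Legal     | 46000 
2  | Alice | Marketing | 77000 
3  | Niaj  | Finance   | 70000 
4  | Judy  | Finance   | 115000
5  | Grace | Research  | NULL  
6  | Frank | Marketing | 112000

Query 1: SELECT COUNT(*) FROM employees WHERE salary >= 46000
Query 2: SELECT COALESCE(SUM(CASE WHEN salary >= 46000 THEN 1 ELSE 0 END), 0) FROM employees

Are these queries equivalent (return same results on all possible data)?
Yes, equivalent

Both queries return: [(5,)]

Reason: COUNT with WHERE vs conditional SUM (COALESCE handles empty-table NULL)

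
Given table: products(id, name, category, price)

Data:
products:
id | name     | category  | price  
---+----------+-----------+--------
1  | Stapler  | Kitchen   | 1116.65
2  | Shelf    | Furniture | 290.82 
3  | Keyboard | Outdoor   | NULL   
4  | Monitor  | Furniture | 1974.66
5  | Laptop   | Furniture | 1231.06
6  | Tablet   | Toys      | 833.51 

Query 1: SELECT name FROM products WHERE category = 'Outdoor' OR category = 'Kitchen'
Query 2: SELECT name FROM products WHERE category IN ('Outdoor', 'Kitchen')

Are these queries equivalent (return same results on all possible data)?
Yes, equivalent

Both queries return: [('Keyboard',), ('Stapler',)]

Reason: OR vs IN are equivalent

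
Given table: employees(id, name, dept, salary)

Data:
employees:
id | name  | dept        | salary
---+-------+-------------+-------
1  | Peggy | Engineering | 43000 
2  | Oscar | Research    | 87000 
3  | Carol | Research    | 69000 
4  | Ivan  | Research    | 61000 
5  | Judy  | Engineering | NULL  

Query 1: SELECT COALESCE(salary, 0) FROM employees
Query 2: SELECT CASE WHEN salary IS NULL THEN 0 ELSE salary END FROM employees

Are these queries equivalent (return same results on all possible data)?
Yes, equivalent

Both queries return: [(0,), (43000,), (61000,), (69000,), (87000,)]

Reason: COALESCE vs CASE for NULL handling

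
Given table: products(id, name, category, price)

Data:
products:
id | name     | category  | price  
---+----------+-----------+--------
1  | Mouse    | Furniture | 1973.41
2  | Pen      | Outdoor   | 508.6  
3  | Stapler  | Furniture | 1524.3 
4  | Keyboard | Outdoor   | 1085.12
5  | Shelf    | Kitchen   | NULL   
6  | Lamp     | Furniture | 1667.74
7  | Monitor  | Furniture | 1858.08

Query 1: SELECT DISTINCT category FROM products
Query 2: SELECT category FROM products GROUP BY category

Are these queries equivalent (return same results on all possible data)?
Yes, equivalent

Both queries return: [('Furniture',), ('Kitchen',), ('Outdoor',)]

Reason: Both get unique categorys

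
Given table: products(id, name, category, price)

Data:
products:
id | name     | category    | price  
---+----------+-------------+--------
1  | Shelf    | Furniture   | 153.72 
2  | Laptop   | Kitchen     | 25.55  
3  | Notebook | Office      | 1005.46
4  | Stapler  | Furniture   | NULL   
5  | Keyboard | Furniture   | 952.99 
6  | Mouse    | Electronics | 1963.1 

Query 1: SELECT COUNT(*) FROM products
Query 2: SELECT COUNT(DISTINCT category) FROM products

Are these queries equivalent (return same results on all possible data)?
No, not equivalent

Query 1 returns: [(6,)]
Query 2 returns: [(4,)]

Reason: COUNT(*) counts rows, COUNT(DISTINCT category) counts unique categorys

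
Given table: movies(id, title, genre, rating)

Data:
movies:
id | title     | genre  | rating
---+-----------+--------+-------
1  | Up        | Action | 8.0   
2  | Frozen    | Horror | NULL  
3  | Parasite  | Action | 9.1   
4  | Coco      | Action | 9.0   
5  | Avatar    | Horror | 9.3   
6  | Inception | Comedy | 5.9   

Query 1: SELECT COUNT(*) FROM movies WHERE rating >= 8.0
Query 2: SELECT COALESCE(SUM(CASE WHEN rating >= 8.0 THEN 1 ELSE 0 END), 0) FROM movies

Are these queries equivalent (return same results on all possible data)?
Yes, equivalent

Both queries return: [(4,)]

Reason: COUNT with WHERE vs conditional SUM (COALESCE handles empty-table NULL)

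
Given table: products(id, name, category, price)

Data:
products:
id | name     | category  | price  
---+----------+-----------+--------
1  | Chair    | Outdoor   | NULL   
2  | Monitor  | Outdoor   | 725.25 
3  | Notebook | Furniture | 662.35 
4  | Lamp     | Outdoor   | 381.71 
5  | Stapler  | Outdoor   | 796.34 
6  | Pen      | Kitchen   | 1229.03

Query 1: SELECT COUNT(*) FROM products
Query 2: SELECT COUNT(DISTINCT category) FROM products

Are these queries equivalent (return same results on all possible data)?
No, not equivalent

Query 1 returns: [(6,)]
Query 2 returns: [(3,)]

Reason: COUNT(*) counts rows, COUNT(DISTINCT category) counts unique categorys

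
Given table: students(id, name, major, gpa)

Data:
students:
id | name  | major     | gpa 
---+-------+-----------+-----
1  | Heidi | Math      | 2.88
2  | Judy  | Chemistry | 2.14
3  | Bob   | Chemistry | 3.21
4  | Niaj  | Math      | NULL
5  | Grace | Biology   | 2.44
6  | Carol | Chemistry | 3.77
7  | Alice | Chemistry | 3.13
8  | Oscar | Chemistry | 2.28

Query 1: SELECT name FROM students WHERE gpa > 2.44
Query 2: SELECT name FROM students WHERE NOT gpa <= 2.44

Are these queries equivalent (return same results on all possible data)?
Yes, equivalent

Both queries return: [('Alice',), ('Bob',), ('Carol',), ('Heidi',)]

Reason: Both filter gpa > 2.44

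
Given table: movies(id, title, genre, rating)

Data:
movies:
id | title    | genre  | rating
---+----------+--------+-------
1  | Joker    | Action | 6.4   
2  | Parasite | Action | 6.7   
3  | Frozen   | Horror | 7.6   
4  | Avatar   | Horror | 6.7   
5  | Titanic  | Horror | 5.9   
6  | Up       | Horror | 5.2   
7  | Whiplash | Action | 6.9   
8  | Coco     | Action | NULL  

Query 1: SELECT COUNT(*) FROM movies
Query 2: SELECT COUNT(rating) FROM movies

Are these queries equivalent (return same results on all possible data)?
No, not equivalent

Query 1 returns: [(8,)]
Query 2 returns: [(7,)]

Reason: COUNT(*) includes NULLs, COUNT(column) excludes them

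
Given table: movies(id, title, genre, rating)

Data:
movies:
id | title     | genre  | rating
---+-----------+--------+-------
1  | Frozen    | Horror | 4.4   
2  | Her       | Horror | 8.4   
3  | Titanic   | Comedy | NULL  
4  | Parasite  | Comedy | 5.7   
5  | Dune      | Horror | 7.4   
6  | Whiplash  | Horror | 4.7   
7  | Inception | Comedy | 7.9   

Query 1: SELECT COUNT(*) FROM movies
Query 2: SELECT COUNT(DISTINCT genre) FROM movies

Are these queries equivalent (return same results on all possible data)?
No, not equivalent

Query 1 returns: [(7,)]
Query 2 returns: [(2,)]

Reason: COUNT(*) counts rows, COUNT(DISTINCT genre) counts unique genres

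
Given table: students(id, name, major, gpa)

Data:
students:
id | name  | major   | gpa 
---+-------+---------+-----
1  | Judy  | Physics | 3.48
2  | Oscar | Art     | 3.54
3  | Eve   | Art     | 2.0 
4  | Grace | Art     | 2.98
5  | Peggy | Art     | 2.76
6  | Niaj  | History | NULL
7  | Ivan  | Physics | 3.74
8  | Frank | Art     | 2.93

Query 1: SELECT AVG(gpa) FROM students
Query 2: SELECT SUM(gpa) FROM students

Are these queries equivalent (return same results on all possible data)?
No, not equivalent

Query 1 returns: [(3.0614285714285714,)]
Query 2 returns: [(21.43,)]

Reason: AVG vs SUM give different aggregate values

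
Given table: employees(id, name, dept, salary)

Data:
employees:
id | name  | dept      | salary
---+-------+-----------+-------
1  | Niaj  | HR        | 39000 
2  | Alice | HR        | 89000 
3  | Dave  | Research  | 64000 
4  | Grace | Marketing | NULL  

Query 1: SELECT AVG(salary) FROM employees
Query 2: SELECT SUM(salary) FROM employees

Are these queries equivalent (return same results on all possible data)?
No, not equivalent

Query 1 returns: [(64000.0,)]
Query 2 returns: [(192000,)]

Reason: AVG vs SUM give different aggregate values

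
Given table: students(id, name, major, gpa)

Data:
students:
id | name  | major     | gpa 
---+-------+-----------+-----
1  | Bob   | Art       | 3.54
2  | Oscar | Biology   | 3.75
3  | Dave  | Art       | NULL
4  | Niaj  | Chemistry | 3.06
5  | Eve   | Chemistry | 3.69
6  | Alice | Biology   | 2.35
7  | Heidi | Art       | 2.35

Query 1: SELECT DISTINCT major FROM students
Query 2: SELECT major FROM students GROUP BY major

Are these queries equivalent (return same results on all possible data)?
Yes, equivalent

Both queries return: [('Art',), ('Biology',), ('Chemistry',)]

Reason: Both get unique majors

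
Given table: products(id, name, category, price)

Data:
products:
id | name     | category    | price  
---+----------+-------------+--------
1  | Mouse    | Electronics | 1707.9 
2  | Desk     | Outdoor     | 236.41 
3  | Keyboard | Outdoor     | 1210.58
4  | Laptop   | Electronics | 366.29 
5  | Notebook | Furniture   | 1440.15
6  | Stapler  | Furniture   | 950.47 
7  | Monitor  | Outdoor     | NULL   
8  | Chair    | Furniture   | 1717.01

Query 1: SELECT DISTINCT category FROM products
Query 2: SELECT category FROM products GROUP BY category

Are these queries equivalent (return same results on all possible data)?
Yes, equivalent

Both queries return: [('Electronics',), ('Furniture',), ('Outdoor',)]

Reason: Both get unique categorys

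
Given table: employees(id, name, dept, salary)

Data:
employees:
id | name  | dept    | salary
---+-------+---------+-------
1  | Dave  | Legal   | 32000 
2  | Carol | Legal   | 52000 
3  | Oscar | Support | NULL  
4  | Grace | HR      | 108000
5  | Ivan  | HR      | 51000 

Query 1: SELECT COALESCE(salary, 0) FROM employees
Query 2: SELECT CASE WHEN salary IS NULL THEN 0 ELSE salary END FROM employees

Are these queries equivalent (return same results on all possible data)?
Yes, equivalent

Both queries return: [(0,), (32000,), (51000,), (52000,), (108000,)]

Reason: COALESCE vs CASE for NULL handling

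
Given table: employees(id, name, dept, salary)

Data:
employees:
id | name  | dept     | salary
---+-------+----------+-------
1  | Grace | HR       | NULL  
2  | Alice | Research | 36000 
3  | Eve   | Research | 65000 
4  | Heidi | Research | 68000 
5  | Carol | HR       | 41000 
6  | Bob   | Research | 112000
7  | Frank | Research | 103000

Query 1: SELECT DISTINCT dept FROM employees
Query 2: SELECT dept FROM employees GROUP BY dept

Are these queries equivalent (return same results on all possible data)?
Yes, equivalent

Both queries return: [('HR',), ('Research',)]

Reason: Both get unique depts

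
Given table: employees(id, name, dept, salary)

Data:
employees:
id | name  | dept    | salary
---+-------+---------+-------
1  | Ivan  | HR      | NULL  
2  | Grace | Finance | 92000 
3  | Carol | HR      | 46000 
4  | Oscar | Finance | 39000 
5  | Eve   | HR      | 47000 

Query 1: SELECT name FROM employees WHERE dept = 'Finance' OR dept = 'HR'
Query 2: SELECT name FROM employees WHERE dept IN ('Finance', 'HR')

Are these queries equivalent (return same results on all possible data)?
Yes, equivalent

Both queries return: [('Carol',), ('Eve',), ('Grace',), ('Ivan',), ('Oscar',)]

Reason: OR vs IN are equivalent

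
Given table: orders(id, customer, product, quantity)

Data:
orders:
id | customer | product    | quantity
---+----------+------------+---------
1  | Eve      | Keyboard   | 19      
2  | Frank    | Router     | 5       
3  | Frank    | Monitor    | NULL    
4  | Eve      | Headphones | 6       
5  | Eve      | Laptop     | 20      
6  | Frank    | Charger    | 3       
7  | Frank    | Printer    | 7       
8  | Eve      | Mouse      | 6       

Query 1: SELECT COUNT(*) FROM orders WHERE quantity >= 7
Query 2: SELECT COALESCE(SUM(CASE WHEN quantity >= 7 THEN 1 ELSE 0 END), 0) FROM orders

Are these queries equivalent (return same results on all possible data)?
Yes, equivalent

Both queries return: [(3,)]

Reason: COUNT with WHERE vs conditional SUM (COALESCE handles empty-table NULL)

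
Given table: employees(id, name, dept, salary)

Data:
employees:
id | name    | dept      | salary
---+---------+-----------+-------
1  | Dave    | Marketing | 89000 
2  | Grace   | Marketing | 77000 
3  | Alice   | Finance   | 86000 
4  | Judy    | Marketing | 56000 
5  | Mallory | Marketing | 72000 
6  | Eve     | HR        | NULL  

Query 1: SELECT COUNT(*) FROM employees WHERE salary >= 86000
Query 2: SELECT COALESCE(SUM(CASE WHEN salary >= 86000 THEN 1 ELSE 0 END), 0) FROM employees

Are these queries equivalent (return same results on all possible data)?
Yes, equivalent

Both queries return: [(2,)]

Reason: COUNT with WHERE vs conditional SUM (COALESCE handles empty-table NULL)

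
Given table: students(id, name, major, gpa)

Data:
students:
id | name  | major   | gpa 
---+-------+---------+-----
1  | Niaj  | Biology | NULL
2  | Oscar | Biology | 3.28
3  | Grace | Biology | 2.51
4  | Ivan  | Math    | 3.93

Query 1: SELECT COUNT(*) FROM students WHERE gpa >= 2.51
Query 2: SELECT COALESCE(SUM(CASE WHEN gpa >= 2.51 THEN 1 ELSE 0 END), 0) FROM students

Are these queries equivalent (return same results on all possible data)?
Yes, equivalent

Both queries return: [(3,)]

Reason: COUNT with WHERE vs conditional SUM (COALESCE handles empty-table NULL)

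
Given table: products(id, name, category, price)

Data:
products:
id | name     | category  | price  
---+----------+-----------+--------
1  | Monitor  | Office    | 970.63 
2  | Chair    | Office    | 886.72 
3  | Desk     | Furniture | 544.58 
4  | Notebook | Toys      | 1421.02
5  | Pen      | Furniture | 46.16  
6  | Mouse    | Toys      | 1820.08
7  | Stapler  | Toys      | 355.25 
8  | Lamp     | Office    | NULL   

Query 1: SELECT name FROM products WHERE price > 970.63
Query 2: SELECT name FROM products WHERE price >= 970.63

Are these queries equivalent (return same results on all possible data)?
No, not equivalent

Query 1 returns: [('Notebook',), ('Mouse',)]
Query 2 returns: [('Monitor',), ('Notebook',), ('Mouse',)]

Reason: > vs >= gives different results when price = 970.63 exists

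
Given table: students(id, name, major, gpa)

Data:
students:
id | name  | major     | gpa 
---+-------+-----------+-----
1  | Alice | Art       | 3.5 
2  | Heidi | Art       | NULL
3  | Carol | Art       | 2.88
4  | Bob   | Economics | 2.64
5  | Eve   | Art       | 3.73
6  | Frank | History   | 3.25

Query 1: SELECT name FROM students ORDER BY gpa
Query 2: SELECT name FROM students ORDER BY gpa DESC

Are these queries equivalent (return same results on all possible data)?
No, not equivalent

Query 1 returns: [('Heidi',), ('Bob',), ('Carol',), ('Frank',), ('Alice',), ('Eve',)]
Query 2 returns: [('Eve',), ('Alice',), ('Frank',), ('Carol',), ('Bob',), ('Heidi',)]

Reason: ASC vs DESC gives opposite ordering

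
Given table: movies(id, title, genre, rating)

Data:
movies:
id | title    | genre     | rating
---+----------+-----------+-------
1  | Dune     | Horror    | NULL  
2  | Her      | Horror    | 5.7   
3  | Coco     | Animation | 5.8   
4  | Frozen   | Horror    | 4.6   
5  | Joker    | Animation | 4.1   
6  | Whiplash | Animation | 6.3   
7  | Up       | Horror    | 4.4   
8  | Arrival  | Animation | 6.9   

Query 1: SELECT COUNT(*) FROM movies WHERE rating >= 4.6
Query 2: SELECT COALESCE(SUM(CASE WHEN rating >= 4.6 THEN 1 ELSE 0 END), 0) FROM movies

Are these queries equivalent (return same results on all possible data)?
Yes, equivalent

Both queries return: [(5,)]

Reason: COUNT with WHERE vs conditional SUM (COALESCE handles empty-table NULL)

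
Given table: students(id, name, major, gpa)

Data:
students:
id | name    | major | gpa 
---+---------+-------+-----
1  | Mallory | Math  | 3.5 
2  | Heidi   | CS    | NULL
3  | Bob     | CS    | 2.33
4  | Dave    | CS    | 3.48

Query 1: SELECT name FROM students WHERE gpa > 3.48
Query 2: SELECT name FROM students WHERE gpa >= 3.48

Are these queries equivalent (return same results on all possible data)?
No, not equivalent

Query 1 returns: [('Mallory',)]
Query 2 returns: [('Mallory',), ('Dave',)]

Reason: > vs >= gives different results when gpa = 3.48 exists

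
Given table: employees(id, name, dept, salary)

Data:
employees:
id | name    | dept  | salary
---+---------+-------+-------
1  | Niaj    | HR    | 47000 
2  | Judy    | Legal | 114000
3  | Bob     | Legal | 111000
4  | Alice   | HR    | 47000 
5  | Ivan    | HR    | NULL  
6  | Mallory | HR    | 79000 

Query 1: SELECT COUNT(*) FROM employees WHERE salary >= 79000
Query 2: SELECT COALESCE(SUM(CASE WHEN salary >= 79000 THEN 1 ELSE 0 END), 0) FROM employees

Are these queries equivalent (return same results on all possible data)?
Yes, equivalent

Both queries return: [(3,)]

Reason: COUNT with WHERE vs conditional SUM (COALESCE handles empty-table NULL)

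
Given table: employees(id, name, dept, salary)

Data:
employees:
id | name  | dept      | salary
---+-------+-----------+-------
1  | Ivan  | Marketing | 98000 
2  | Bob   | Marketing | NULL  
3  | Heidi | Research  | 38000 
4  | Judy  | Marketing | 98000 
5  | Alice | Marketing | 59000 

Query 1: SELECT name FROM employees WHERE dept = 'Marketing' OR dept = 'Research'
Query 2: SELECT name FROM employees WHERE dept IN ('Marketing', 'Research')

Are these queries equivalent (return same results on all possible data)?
Yes, equivalent

Both queries return: [('Alice',), ('Bob',), ('Heidi',), ('Ivan',), ('Judy',)]

Reason: OR vs IN are equivalent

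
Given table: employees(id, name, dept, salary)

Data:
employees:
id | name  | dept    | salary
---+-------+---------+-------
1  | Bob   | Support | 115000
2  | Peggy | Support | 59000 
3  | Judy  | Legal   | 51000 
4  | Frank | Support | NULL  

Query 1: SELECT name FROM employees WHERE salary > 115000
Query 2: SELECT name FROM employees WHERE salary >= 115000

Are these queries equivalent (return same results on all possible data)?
No, not equivalent

Query 1 returns: []
Query 2 returns: [('Bob',)]

Reason: > vs >= gives different results when salary = 115000 exists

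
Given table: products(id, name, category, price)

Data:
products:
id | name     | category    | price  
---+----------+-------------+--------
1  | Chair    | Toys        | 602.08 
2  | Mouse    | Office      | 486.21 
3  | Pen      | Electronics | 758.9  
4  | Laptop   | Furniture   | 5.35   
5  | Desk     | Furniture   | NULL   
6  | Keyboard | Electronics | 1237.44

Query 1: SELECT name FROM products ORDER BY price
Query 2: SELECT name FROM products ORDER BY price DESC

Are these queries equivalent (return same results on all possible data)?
No, not equivalent

Query 1 returns: [('Desk',), ('Laptop',), ('Mouse',), ('Chair',), ('Pen',), ('Keyboard',)]
Query 2 returns: [('Keyboard',), ('Pen',), ('Chair',), ('Mouse',), ('Laptop',), ('Desk',)]

Reason: ASC vs DESC gives opposite ordering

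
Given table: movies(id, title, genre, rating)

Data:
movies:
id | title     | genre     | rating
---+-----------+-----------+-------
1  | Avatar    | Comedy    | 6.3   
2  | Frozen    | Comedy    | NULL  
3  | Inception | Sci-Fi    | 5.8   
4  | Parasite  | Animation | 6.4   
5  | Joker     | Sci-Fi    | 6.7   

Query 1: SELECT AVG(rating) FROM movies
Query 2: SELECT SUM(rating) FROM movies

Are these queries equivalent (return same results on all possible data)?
No, not equivalent

Query 1 returns: [(6.3,)]
Query 2 returns: [(25.2,)]

Reason: AVG vs SUM give different aggregate values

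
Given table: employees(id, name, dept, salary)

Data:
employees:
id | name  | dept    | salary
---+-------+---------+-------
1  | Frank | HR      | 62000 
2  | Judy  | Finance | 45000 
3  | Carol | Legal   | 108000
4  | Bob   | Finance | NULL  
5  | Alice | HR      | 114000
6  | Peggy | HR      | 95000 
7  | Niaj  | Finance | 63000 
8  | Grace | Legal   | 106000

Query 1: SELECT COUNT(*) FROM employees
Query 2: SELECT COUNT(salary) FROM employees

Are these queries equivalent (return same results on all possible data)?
No, not equivalent

Query 1 returns: [(8,)]
Query 2 returns: [(7,)]

Reason: COUNT(*) includes NULLs, COUNT(column) excludes them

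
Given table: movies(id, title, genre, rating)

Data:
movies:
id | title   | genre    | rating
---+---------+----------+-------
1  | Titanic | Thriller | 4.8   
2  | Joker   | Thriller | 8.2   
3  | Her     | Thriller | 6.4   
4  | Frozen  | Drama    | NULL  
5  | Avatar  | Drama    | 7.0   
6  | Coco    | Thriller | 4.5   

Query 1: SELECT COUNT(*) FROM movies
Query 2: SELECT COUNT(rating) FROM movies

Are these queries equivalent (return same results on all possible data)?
No, not equivalent

Query 1 returns: [(6,)]
Query 2 returns: [(5,)]

Reason: COUNT(*) includes NULLs, COUNT(column) excludes them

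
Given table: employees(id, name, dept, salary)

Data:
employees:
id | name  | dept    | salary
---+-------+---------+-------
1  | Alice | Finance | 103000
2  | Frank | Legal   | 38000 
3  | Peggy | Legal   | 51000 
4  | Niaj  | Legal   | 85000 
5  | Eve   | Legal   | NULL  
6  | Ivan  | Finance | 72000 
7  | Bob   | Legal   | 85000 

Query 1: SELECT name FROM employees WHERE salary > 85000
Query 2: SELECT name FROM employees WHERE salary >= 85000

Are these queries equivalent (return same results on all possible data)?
No, not equivalent

Query 1 returns: [('Alice',)]
Query 2 returns: [('Alice',), ('Niaj',), ('Bob',)]

Reason: > vs >= gives different results when salary = 85000 exists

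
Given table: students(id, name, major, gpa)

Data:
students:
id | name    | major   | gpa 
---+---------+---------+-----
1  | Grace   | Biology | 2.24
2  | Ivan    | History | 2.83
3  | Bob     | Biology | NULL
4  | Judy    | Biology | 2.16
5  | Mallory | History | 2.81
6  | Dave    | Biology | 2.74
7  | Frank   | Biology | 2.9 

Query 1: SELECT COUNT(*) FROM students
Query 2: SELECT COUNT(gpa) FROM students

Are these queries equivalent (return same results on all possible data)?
No, not equivalent

Query 1 returns: [(7,)]
Query 2 returns: [(6,)]

Reason: COUNT(*) includes NULLs, COUNT(column) excludes them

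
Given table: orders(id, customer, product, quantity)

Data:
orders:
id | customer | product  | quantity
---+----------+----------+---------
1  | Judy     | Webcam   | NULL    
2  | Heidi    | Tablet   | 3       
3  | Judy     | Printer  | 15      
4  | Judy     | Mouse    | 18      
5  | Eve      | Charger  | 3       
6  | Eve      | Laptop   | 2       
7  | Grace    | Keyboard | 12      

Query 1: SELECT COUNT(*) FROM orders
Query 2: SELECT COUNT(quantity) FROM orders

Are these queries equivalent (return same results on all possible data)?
No, not equivalent

Query 1 returns: [(7,)]
Query 2 returns: [(6,)]

Reason: COUNT(*) includes NULLs, COUNT(column) excludes them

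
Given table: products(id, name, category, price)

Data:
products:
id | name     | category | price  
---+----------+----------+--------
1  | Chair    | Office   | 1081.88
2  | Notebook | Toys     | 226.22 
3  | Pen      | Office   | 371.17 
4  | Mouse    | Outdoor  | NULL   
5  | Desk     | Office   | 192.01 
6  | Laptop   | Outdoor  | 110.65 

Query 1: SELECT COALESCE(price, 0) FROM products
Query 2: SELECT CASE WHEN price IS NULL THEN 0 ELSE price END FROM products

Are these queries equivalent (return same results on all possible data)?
Yes, equivalent

Both queries return: [(0,), (110.65,), (192.01,), (226.22,), (371.17,), (1081.88,)]

Reason: COALESCE vs CASE for NULL handling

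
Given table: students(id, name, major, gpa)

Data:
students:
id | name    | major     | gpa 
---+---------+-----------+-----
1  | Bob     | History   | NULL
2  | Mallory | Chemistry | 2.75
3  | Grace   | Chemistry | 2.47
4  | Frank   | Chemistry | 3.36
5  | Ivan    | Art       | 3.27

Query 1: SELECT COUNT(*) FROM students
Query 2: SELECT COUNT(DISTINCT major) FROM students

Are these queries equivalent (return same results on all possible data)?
No, not equivalent

Query 1 returns: [(5,)]
Query 2 returns: [(3,)]

Reason: COUNT(*) counts rows, COUNT(DISTINCT major) counts unique majors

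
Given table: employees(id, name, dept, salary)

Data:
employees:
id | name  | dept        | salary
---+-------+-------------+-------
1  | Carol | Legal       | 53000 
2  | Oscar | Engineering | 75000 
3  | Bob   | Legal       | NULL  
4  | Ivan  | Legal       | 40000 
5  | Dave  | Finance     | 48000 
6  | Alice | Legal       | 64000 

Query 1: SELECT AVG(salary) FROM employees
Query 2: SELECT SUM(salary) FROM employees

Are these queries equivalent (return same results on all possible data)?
No, not equivalent

Query 1 returns: [(56000.0,)]
Query 2 returns: [(280000,)]

Reason: AVG vs SUM give different aggregate values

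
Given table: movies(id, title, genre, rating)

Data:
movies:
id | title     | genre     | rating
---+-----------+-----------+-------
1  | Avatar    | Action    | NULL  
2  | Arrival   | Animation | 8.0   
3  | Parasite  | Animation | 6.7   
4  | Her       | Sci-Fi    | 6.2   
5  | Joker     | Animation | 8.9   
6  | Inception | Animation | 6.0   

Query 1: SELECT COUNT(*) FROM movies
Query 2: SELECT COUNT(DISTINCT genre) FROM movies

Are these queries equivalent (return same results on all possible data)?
No, not equivalent

Query 1 returns: [(6,)]
Query 2 returns: [(3,)]

Reason: COUNT(*) counts rows, COUNT(DISTINCT genre) counts unique genres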